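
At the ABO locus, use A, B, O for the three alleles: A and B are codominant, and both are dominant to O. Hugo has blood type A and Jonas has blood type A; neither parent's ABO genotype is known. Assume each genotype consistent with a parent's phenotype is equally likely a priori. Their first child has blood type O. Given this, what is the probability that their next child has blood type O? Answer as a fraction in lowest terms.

1/4

Possible genotypes: Hugo ∈ {AA, AO}; Jonas ∈ {AA, AO}.
Weight each parental genotype pair by prior × P(type-O child):
  AO × AO: posterior weight 1; P(next child type O) = 1/4.
Weighted sum = 1/4.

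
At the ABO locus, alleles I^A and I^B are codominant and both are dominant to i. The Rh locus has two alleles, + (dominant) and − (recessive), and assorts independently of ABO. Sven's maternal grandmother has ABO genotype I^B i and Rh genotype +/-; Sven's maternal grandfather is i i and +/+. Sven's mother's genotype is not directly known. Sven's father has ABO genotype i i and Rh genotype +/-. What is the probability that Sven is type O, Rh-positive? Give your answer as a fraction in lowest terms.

Sven's mother's ABO genotype from I^B i × i i: 1/2 I^B i, 1/2 i i.
Crossing each possibility with the father i i and summing P(type O): 1/2·1/2 + 1/2·1 = 3/4.
Similarly for Rh via the mother's Rh distribution: P(Rh+) = 7/8.
Independent loci: 3/4 × 7/8 = 21/32.

21/32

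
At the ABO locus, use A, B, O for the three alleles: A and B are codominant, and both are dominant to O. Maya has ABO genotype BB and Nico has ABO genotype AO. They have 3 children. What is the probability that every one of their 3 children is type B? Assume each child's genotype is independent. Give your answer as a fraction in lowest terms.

1/8

ABO cross BB × AO → 1/2 B, 1/2 AB.
So P(type B) = 1/2 per child.
All 3 independent: (1/2)^3 = 1/8.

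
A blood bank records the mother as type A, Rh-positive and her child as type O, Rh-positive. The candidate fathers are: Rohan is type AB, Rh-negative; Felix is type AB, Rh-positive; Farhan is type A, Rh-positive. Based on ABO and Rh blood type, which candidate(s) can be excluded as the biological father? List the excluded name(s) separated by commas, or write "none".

Rohan, Felix

A candidate is excluded only if no genotype consistent with his phenotype could produce a type O, Rh-positive child with a type A, Rh-positive mother.
Rohan (type AB, Rh-): no genotype consistent with that phenotype can produce a type-O Rh+ child with a type-A mother.
Felix (type AB, Rh+): no genotype consistent with that phenotype can produce a type-O Rh+ child with a type-A mother.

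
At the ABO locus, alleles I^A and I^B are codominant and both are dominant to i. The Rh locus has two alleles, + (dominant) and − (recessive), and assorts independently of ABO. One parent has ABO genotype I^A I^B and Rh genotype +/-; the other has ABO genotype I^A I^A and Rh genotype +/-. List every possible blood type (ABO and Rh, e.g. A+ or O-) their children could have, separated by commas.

Gametes from I^A I^B × I^A I^A give offspring ABO genotypes I^A I^A, I^A I^B, i.e. phenotypes A, AB.
Rh cross +/- × +/- → phenotypes Rh+, Rh-.
Combining independently: A+, A-, AB+, AB-.

A+, A-, AB+, AB-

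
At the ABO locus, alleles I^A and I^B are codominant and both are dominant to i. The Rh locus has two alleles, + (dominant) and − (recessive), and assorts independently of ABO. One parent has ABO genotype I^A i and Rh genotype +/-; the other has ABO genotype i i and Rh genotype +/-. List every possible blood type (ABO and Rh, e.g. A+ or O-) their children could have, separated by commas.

Gametes from I^A i × i i give offspring ABO genotypes I^A i, i i, i.e. phenotypes O, A.
Rh cross +/- × +/- → phenotypes Rh+, Rh-.
Combining independently: O+, O-, A+, A-.

O+, O-, A+, A-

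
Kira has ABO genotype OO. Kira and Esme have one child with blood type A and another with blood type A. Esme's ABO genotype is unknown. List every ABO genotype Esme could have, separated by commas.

For each candidate genotype of Esme, check whether crossing it with OO can produce every observed child phenotype.
  AA → possible child types {A} ✓
  AB → possible child types {A, B} ✓
  AO → possible child types {O, A} ✓
  BB → possible child types {B} ✗
  BO → possible child types {O, B} ✗
  OO → possible child types {O} ✗

AA, AB, AO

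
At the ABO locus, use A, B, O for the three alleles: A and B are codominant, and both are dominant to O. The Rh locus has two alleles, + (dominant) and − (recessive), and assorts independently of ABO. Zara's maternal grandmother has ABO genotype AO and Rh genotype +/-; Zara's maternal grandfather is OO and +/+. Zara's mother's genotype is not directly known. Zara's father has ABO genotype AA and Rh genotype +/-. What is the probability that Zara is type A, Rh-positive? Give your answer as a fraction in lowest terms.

Zara's mother's ABO genotype from AO × OO: 1/2 AO, 1/2 OO.
Crossing each possibility with the father AA and summing P(type A): 1/2·1 + 1/2·1 = 1.
Similarly for Rh via the mother's Rh distribution: P(Rh+) = 7/8.
Independent loci: 1 × 7/8 = 7/8.

7/8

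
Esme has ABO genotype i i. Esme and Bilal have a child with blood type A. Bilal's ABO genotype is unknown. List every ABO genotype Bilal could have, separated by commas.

I^A I^A, I^A I^B, I^A i

For each candidate genotype of Bilal, check whether crossing it with i i can produce every observed child phenotype.
  I^A I^A → possible child types {A} ✓
  I^A I^B → possible child types {A, B} ✓
  I^A i → possible child types {O, A} ✓
  I^B I^B → possible child types {B} ✗
  I^B i → possible child types {O, B} ✗
  i i → possible child types {O} ✗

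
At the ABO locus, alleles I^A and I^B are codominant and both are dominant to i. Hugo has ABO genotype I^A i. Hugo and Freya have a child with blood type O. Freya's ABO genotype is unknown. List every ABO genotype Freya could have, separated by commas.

I^A i, I^B i, i i

For each candidate genotype of Freya, check whether crossing it with I^A i can produce every observed child phenotype.
  I^A I^A → possible child types {A} ✗
  I^A I^B → possible child types {A, B, AB} ✗
  I^A i → possible child types {O, A} ✓
  I^B I^B → possible child types {B, AB} ✗
  I^B i → possible child types {O, A, B, AB} ✓
  i i → possible child types {O, A} ✓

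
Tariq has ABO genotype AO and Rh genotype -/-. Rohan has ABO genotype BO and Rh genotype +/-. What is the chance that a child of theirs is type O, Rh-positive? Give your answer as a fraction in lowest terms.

1/8

ABO cross AO × BO → offspring phenotypes: 1/4 O, 1/4 A, 1/4 B, 1/4 AB.
Rh cross -/- × +/- → 1/2 Rh+, 1/2 Rh-.
Independent loci: P(type O, Rh-positive) = 1/4 × 1/2 = 1/8.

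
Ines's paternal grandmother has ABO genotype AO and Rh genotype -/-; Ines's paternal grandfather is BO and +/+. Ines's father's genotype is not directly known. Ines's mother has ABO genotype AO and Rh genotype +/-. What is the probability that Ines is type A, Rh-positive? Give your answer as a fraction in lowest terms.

Ines's father's ABO genotype from AO × BO: 1/4 AB, 1/4 AO, 1/4 BO, 1/4 OO.
Crossing each possibility with the mother AO and summing P(type A): 1/4·1/2 + 1/4·3/4 + 1/4·1/4 + 1/4·1/2 = 1/2.
Similarly for Rh via the father's Rh distribution: P(Rh+) = 3/4.
Independent loci: 1/2 × 3/4 = 3/8.

3/8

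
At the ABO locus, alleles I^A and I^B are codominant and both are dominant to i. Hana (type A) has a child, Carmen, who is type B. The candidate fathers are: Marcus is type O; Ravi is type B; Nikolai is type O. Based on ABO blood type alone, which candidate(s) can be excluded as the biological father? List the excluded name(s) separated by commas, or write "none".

A candidate is excluded only if no genotype consistent with his phenotype could produce a type B child with a type A mother.
Marcus (type O): no genotype consistent with that phenotype can produce a type-B child with a type-A mother.
Nikolai (type O): no genotype consistent with that phenotype can produce a type-B child with a type-A mother.

Marcus, Nikolai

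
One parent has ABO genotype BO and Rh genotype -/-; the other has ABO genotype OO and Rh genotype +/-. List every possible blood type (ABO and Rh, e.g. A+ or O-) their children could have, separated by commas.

Gametes from BO × OO give offspring ABO genotypes BO, OO, i.e. phenotypes O, B.
Rh cross -/- × +/- → phenotypes Rh+, Rh-.
Combining independently: O+, O-, B+, B-.

O+, O-, B+, B-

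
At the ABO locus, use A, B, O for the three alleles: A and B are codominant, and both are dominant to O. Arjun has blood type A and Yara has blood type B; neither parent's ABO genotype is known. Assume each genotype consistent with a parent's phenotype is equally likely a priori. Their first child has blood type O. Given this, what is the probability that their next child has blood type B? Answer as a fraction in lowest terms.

Possible genotypes: Arjun ∈ {AA, AO}; Yara ∈ {BB, BO}.
Weight each parental genotype pair by prior × P(type-O child):
  AO × BO: posterior weight 1; P(next child type B) = 1/4.
Weighted sum = 1/4.

1/4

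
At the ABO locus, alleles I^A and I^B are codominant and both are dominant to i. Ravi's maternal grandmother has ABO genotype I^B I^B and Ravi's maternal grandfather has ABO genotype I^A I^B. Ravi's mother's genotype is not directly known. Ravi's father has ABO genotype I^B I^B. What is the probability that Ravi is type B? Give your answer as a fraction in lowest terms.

Ravi's mother's ABO genotype from I^B I^B × I^A I^B: 1/2 I^A I^B, 1/2 I^B I^B.
Crossing each possibility with the father I^B I^B and summing P(type B): 1/2·1/2 + 1/2·1 = 3/4.

3/4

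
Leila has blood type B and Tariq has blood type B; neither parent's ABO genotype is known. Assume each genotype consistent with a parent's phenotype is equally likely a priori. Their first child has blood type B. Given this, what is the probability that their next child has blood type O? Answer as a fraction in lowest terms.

Possible genotypes: Leila ∈ {I^B I^B, I^B i}; Tariq ∈ {I^B I^B, I^B i}.
Weight each parental genotype pair by prior × P(type-B child):
  I^B I^B × I^B I^B: posterior weight 4/15; P(next child type O) = 0.
  I^B I^B × I^B i: posterior weight 4/15; P(next child type O) = 0.
  I^B i × I^B I^B: posterior weight 4/15; P(next child type O) = 0.
  I^B i × I^B i: posterior weight 1/5; P(next child type O) = 1/4.
Weighted sum = 1/20.

1/20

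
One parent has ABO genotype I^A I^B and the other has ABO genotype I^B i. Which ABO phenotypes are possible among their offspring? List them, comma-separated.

Gametes from I^A I^B × I^B i give offspring ABO genotypes I^A I^B, I^A i, I^B I^B, I^B i, i.e. phenotypes A, B, AB.

A, B, AB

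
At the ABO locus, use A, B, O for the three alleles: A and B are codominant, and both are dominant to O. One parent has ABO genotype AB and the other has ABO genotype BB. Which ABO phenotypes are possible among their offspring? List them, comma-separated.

Gametes from AB × BB give offspring ABO genotypes AB, BB, i.e. phenotypes B, AB.

B, AB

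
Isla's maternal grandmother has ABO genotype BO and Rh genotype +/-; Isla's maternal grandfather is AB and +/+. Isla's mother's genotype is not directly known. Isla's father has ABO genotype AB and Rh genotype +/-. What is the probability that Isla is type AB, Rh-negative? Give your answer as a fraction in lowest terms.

3/64

Isla's mother's ABO genotype from BO × AB: 1/4 AB, 1/4 AO, 1/4 BB, 1/4 BO.
Crossing each possibility with the father AB and summing P(type AB): 1/4·1/2 + 1/4·1/4 + 1/4·1/2 + 1/4·1/4 = 3/8.
Similarly for Rh via the mother's Rh distribution: P(Rh-) = 1/8.
Independent loci: 3/8 × 1/8 = 3/64.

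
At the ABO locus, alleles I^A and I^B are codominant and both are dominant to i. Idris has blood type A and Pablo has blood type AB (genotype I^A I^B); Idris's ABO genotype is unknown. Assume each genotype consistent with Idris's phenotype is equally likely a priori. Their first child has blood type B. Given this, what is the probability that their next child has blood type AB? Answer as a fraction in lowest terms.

Possible genotypes: Idris ∈ {I^A I^A, I^A i}; Pablo ∈ {I^A I^B}.
Weight each parental genotype pair by prior × P(type-B child):
  I^A i × I^A I^B: posterior weight 1; P(next child type AB) = 1/4.
Weighted sum = 1/4.

1/4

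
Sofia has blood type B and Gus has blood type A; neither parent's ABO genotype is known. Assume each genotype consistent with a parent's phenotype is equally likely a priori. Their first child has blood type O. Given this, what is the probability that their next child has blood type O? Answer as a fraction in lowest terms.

1/4

Possible genotypes: Sofia ∈ {I^B I^B, I^B i}; Gus ∈ {I^A I^A, I^A i}.
Weight each parental genotype pair by prior × P(type-O child):
  I^B i × I^A i: posterior weight 1; P(next child type O) = 1/4.
Weighted sum = 1/4.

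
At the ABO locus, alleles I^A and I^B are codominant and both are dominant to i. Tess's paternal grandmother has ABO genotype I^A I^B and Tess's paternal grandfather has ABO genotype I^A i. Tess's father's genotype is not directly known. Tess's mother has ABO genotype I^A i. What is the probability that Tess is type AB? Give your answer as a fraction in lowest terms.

Tess's father's ABO genotype from I^A I^B × I^A i: 1/4 I^A I^A, 1/4 I^A I^B, 1/4 I^A i, 1/4 I^B i.
Crossing each possibility with the mother I^A i and summing P(type AB): 1/4·0 + 1/4·1/4 + 1/4·0 + 1/4·1/4 = 1/8.

1/8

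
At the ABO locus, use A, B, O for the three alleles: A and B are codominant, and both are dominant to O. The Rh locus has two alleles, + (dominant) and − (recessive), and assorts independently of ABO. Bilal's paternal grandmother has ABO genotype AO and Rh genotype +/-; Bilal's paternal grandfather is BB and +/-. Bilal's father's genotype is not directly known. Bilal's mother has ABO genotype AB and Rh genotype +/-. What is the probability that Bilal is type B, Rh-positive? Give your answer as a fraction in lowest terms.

Bilal's father's ABO genotype from AO × BB: 1/2 AB, 1/2 BO.
Crossing each possibility with the mother AB and summing P(type B): 1/2·1/4 + 1/2·1/2 = 3/8.
Similarly for Rh via the father's Rh distribution: P(Rh+) = 3/4.
Independent loci: 3/8 × 3/4 = 9/32.

9/32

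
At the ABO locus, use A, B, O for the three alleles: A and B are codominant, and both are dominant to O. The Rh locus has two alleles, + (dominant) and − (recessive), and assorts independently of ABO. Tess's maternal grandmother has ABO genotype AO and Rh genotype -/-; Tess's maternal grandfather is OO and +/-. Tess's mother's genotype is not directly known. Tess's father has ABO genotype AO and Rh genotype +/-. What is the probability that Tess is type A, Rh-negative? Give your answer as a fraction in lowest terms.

Tess's mother's ABO genotype from AO × OO: 1/2 AO, 1/2 OO.
Crossing each possibility with the father AO and summing P(type A): 1/2·3/4 + 1/2·1/2 = 5/8.
Similarly for Rh via the mother's Rh distribution: P(Rh-) = 3/8.
Independent loci: 5/8 × 3/8 = 15/64.

15/64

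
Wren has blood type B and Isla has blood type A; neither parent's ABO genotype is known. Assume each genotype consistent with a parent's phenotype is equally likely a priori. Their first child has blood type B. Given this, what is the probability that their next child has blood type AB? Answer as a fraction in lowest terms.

Possible genotypes: Wren ∈ {BB, BO}; Isla ∈ {AA, AO}.
Weight each parental genotype pair by prior × P(type-B child):
  BB × AO: posterior weight 2/3; P(next child type AB) = 1/2.
  BO × AO: posterior weight 1/3; P(next child type AB) = 1/4.
Weighted sum = 5/12.

5/12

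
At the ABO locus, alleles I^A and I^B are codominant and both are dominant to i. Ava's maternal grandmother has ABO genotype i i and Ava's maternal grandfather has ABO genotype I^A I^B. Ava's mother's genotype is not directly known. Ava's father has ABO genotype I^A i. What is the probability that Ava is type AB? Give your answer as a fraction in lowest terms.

Ava's mother's ABO genotype from i i × I^A I^B: 1/2 I^A i, 1/2 I^B i.
Crossing each possibility with the father I^A i and summing P(type AB): 1/2·0 + 1/2·1/4 = 1/8.

1/8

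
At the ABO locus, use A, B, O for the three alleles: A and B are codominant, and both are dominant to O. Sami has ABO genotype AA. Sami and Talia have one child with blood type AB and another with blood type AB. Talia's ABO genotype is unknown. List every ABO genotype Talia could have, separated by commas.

For each candidate genotype of Talia, check whether crossing it with AA can produce every observed child phenotype.
  AA → possible child types {A} ✗
  AB → possible child types {A, AB} ✓
  AO → possible child types {A} ✗
  BB → possible child types {AB} ✓
  BO → possible child types {A, AB} ✓
  OO → possible child types {A} ✗

AB, BB, BO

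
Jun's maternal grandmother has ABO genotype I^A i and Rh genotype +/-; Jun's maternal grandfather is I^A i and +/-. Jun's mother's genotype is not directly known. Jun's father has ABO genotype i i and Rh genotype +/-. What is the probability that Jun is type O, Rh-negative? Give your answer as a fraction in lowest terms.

1/8

Jun's mother's ABO genotype from I^A i × I^A i: 1/4 I^A I^A, 1/2 I^A i, 1/4 i i.
Crossing each possibility with the father i i and summing P(type O): 1/4·0 + 1/2·1/2 + 1/4·1 = 1/2.
Similarly for Rh via the mother's Rh distribution: P(Rh-) = 1/4.
Independent loci: 1/2 × 1/4 = 1/8.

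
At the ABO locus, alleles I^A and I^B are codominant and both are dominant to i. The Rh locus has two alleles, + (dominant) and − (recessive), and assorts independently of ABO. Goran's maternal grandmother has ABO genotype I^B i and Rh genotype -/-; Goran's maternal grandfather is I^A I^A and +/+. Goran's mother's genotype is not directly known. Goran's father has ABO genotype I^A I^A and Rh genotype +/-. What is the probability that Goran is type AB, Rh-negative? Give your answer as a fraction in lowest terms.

1/16

Goran's mother's ABO genotype from I^B i × I^A I^A: 1/2 I^A I^B, 1/2 I^A i.
Crossing each possibility with the father I^A I^A and summing P(type AB): 1/2·1/2 + 1/2·0 = 1/4.
Similarly for Rh via the mother's Rh distribution: P(Rh-) = 1/4.
Independent loci: 1/4 × 1/4 = 1/16.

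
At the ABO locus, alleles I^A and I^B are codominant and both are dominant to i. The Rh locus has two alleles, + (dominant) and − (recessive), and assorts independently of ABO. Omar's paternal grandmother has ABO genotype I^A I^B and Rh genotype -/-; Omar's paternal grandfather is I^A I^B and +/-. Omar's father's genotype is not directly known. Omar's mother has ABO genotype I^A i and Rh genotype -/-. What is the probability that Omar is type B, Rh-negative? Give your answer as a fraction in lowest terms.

Omar's father's ABO genotype from I^A I^B × I^A I^B: 1/4 I^A I^A, 1/2 I^A I^B, 1/4 I^B I^B.
Crossing each possibility with the mother I^A i and summing P(type B): 1/4·0 + 1/2·1/4 + 1/4·1/2 = 1/4.
Similarly for Rh via the father's Rh distribution: P(Rh-) = 3/4.
Independent loci: 1/4 × 3/4 = 3/16.

3/16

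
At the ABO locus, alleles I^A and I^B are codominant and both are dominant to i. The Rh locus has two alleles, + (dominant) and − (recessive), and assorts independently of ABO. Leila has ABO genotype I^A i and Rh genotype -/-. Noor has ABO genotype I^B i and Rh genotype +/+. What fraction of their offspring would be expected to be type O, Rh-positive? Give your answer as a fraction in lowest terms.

ABO cross I^A i × I^B i → offspring phenotypes: 1/4 O, 1/4 A, 1/4 B, 1/4 AB.
Rh cross -/- × +/+ → 1 Rh+.
Independent loci: P(type O, Rh-positive) = 1/4 × 1 = 1/4.

1/4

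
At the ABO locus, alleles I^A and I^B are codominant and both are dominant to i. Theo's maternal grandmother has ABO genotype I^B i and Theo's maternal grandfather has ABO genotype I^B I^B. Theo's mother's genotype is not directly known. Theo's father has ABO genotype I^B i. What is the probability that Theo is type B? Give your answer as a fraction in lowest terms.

7/8

Theo's mother's ABO genotype from I^B i × I^B I^B: 1/2 I^B I^B, 1/2 I^B i.
Crossing each possibility with the father I^B i and summing P(type B): 1/2·1 + 1/2·3/4 = 7/8.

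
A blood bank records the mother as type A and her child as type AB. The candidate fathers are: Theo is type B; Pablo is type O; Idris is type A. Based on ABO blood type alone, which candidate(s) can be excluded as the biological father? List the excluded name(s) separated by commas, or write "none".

Pablo, Idris

A candidate is excluded only if no genotype consistent with his phenotype could produce a type AB child with a type A mother.
Pablo (type O): no genotype consistent with that phenotype can produce a type-AB child with a type-A mother.
Idris (type A): no genotype consistent with that phenotype can produce a type-AB child with a type-A mother.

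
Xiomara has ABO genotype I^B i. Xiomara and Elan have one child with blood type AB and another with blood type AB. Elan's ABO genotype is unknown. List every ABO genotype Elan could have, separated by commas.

For each candidate genotype of Elan, check whether crossing it with I^B i can produce every observed child phenotype.
  I^A I^A → possible child types {A, AB} ✓
  I^A I^B → possible child types {A, B, AB} ✓
  I^A i → possible child types {O, A, B, AB} ✓
  I^B I^B → possible child types {B} ✗
  I^B i → possible child types {O, B} ✗
  i i → possible child types {O, B} ✗

I^A I^A, I^A I^B, I^A i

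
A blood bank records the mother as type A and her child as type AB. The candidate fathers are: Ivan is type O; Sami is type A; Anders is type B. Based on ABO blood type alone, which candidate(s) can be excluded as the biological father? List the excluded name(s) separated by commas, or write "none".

A candidate is excluded only if no genotype consistent with his phenotype could produce a type AB child with a type A mother.
Ivan (type O): no genotype consistent with that phenotype can produce a type-AB child with a type-A mother.
Sami (type A): no genotype consistent with that phenotype can produce a type-AB child with a type-A mother.

Ivan, Sami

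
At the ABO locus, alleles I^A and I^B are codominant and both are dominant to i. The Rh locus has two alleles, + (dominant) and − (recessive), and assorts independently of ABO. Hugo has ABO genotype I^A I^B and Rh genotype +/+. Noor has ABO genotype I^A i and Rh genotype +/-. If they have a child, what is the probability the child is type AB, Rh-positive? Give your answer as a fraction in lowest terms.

1/4

ABO cross I^A I^B × I^A i → offspring phenotypes: 1/2 A, 1/4 B, 1/4 AB.
Rh cross +/+ × +/- → 1 Rh+.
Independent loci: P(type AB, Rh-positive) = 1/4 × 1 = 1/4.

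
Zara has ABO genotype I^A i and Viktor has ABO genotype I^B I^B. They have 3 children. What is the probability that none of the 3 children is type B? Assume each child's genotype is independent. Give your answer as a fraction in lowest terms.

1/8

ABO cross I^A i × I^B I^B → 1/2 B, 1/2 AB.
So P(type B) = 1/2 per child.
P(not type B) = 1/2 for one child; (1/2)^3 = 1/8.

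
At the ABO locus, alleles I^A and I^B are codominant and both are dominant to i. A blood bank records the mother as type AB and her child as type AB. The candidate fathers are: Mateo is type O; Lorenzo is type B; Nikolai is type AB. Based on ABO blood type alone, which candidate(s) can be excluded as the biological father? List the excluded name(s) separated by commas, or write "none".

A candidate is excluded only if no genotype consistent with his phenotype could produce a type AB child with a type AB mother.
Mateo (type O): no genotype consistent with that phenotype can produce a type-AB child with a type-AB mother.

Mateo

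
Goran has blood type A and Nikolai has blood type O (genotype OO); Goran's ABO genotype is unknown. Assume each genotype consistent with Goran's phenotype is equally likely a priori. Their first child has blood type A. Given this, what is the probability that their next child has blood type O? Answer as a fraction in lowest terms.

1/6

Possible genotypes: Goran ∈ {AA, AO}; Nikolai ∈ {OO}.
Weight each parental genotype pair by prior × P(type-A child):
  AA × OO: posterior weight 2/3; P(next child type O) = 0.
  AO × OO: posterior weight 1/3; P(next child type O) = 1/2.
Weighted sum = 1/6.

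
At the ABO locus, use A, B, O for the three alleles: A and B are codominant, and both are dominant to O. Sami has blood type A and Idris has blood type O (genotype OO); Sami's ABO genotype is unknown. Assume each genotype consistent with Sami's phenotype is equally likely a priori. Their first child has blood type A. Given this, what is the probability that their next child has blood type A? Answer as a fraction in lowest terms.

5/6

Possible genotypes: Sami ∈ {AA, AO}; Idris ∈ {OO}.
Weight each parental genotype pair by prior × P(type-A child):
  AA × OO: posterior weight 2/3; P(next child type A) = 1.
  AO × OO: posterior weight 1/3; P(next child type A) = 1/2.
Weighted sum = 5/6.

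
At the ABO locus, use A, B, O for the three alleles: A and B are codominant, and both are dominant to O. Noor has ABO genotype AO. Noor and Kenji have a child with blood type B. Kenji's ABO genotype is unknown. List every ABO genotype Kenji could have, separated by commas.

AB, BB, BO

For each candidate genotype of Kenji, check whether crossing it with AO can produce every observed child phenotype.
  AA → possible child types {A} ✗
  AB → possible child types {A, B, AB} ✓
  AO → possible child types {O, A} ✗
  BB → possible child types {B, AB} ✓
  BO → possible child types {O, A, B, AB} ✓
  OO → possible child types {O, A} ✗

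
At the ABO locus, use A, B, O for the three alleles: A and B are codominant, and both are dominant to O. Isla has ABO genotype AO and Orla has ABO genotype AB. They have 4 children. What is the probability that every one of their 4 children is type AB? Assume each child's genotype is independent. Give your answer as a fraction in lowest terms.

1/256

ABO cross AO × AB → 1/2 A, 1/4 B, 1/4 AB.
So P(type AB) = 1/4 per child.
All 4 independent: (1/4)^4 = 1/256.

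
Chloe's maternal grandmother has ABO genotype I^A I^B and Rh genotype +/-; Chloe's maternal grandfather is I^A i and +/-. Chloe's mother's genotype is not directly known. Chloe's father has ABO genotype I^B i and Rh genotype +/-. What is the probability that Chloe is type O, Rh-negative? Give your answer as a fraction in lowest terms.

Chloe's mother's ABO genotype from I^A I^B × I^A i: 1/4 I^A I^A, 1/4 I^A I^B, 1/4 I^A i, 1/4 I^B i.
Crossing each possibility with the father I^B i and summing P(type O): 1/4·0 + 1/4·0 + 1/4·1/4 + 1/4·1/4 = 1/8.
Similarly for Rh via the mother's Rh distribution: P(Rh-) = 1/4.
Independent loci: 1/8 × 1/4 = 1/32.

1/32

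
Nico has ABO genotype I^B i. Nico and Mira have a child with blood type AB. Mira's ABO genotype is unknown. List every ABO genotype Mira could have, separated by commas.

For each candidate genotype of Mira, check whether crossing it with I^B i can produce every observed child phenotype.
  I^A I^A → possible child types {A, AB} ✓
  I^A I^B → possible child types {A, B, AB} ✓
  I^A i → possible child types {O, A, B, AB} ✓
  I^B I^B → possible child types {B} ✗
  I^B i → possible child types {O, B} ✗
  i i → possible child types {O, B} ✗

I^A I^A, I^A I^B, I^A i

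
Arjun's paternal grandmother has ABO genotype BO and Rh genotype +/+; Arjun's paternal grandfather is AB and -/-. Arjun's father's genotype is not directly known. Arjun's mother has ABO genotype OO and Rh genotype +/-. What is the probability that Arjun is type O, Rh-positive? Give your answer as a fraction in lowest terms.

3/16

Arjun's father's ABO genotype from BO × AB: 1/4 AB, 1/4 AO, 1/4 BB, 1/4 BO.
Crossing each possibility with the mother OO and summing P(type O): 1/4·0 + 1/4·1/2 + 1/4·0 + 1/4·1/2 = 1/4.
Similarly for Rh via the father's Rh distribution: P(Rh+) = 3/4.
Independent loci: 1/4 × 3/4 = 3/16.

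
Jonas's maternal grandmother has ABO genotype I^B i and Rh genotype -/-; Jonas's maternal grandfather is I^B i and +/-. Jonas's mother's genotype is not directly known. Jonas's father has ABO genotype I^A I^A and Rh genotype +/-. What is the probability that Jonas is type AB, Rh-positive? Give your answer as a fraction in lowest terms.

Jonas's mother's ABO genotype from I^B i × I^B i: 1/4 I^B I^B, 1/2 I^B i, 1/4 i i.
Crossing each possibility with the father I^A I^A and summing P(type AB): 1/4·1 + 1/2·1/2 + 1/4·0 = 1/2.
Similarly for Rh via the mother's Rh distribution: P(Rh+) = 5/8.
Independent loci: 1/2 × 5/8 = 5/16.

5/16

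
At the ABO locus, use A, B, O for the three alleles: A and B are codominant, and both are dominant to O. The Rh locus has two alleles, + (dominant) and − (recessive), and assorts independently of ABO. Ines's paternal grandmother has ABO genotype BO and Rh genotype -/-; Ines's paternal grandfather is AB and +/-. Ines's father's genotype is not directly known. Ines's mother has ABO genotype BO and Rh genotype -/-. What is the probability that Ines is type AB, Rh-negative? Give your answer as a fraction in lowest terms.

Ines's father's ABO genotype from BO × AB: 1/4 AB, 1/4 AO, 1/4 BB, 1/4 BO.
Crossing each possibility with the mother BO and summing P(type AB): 1/4·1/4 + 1/4·1/4 + 1/4·0 + 1/4·0 = 1/8.
Similarly for Rh via the father's Rh distribution: P(Rh-) = 3/4.
Independent loci: 1/8 × 3/4 = 3/32.

3/32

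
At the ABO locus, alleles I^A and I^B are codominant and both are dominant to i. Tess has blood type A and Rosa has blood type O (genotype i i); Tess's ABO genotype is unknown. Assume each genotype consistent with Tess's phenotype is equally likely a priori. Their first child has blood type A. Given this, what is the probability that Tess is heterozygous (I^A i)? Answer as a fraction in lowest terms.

1/3

Possible genotypes: Tess ∈ {I^A I^A, I^A i}; Rosa ∈ {i i}.
Weight each parental genotype pair by prior × P(type-A child):
  I^A I^A × i i: posterior weight 2/3.
  I^A i × i i: posterior weight 1/3.
Sum the posterior weight over pairs where Tess is I^A i: 1/3.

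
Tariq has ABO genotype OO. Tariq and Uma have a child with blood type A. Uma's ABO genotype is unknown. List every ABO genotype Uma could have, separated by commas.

For each candidate genotype of Uma, check whether crossing it with OO can produce every observed child phenotype.
  AA → possible child types {A} ✓
  AB → possible child types {A, B} ✓
  AO → possible child types {O, A} ✓
  BB → possible child types {B} ✗
  BO → possible child types {O, B} ✗
  OO → possible child types {O} ✗

AA, AB, AO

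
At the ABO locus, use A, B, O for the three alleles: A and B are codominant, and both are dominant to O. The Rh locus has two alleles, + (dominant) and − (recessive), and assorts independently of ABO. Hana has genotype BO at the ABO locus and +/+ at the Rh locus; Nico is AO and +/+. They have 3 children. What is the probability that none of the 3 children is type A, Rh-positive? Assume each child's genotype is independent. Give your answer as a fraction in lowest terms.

27/64

ABO cross BO × AO → 1/4 O, 1/4 A, 1/4 B, 1/4 AB.
Rh cross +/+ × +/+ → 1 Rh+; so P(type A, Rh-positive) = 1/4 × 1 = 1/4 per child.
P(not type A, Rh-positive) = 3/4 for one child; (3/4)^3 = 27/64.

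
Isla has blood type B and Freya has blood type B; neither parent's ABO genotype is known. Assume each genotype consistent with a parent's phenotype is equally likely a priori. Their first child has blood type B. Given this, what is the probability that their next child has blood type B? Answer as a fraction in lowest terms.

Possible genotypes: Isla ∈ {I^B I^B, I^B i}; Freya ∈ {I^B I^B, I^B i}.
Weight each parental genotype pair by prior × P(type-B child):
  I^B I^B × I^B I^B: posterior weight 4/15; P(next child type B) = 1.
  I^B I^B × I^B i: posterior weight 4/15; P(next child type B) = 1.
  I^B i × I^B I^B: posterior weight 4/15; P(next child type B) = 1.
  I^B i × I^B i: posterior weight 1/5; P(next child type B) = 3/4.
Weighted sum = 19/20.

19/20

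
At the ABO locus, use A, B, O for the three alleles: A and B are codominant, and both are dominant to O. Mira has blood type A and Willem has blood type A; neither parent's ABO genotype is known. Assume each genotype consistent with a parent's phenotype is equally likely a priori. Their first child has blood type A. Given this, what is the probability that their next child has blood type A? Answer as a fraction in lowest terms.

19/20

Possible genotypes: Mira ∈ {AA, AO}; Willem ∈ {AA, AO}.
Weight each parental genotype pair by prior × P(type-A child):
  AA × AA: posterior weight 4/15; P(next child type A) = 1.
  AA × AO: posterior weight 4/15; P(next child type A) = 1.
  AO × AA: posterior weight 4/15; P(next child type A) = 1.
  AO × AO: posterior weight 1/5; P(next child type A) = 3/4.
Weighted sum = 19/20.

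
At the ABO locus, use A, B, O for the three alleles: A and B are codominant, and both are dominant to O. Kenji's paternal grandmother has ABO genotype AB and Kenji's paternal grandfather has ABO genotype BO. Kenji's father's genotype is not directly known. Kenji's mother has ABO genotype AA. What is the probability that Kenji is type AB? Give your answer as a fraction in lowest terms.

Kenji's father's ABO genotype from AB × BO: 1/4 AB, 1/4 AO, 1/4 BB, 1/4 BO.
Crossing each possibility with the mother AA and summing P(type AB): 1/4·1/2 + 1/4·0 + 1/4·1 + 1/4·1/2 = 1/2.

1/2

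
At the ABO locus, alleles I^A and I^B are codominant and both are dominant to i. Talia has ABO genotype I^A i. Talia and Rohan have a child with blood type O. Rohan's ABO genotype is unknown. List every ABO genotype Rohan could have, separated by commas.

For each candidate genotype of Rohan, check whether crossing it with I^A i can produce every observed child phenotype.
  I^A I^A → possible child types {A} ✗
  I^A I^B → possible child types {A, B, AB} ✗
  I^A i → possible child types {O, A} ✓
  I^B I^B → possible child types {B, AB} ✗
  I^B i → possible child types {O, A, B, AB} ✓
  i i → possible child types {O, A} ✓

I^A i, I^B i, i i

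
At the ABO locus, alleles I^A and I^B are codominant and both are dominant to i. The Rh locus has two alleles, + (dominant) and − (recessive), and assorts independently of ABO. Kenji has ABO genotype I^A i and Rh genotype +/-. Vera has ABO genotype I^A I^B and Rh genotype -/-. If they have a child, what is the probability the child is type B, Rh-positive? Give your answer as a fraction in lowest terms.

ABO cross I^A i × I^A I^B → offspring phenotypes: 1/2 A, 1/4 B, 1/4 AB.
Rh cross +/- × -/- → 1/2 Rh+, 1/2 Rh-.
Independent loci: P(type B, Rh-positive) = 1/4 × 1/2 = 1/8.

1/8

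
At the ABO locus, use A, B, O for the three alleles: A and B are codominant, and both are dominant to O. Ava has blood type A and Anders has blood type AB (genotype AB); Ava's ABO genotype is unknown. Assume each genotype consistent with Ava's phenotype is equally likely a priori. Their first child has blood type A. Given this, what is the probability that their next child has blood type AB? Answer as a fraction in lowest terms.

3/8

Possible genotypes: Ava ∈ {AA, AO}; Anders ∈ {AB}.
Weight each parental genotype pair by prior × P(type-A child):
  AA × AB: posterior weight 1/2; P(next child type AB) = 1/2.
  AO × AB: posterior weight 1/2; P(next child type AB) = 1/4.
Weighted sum = 3/8.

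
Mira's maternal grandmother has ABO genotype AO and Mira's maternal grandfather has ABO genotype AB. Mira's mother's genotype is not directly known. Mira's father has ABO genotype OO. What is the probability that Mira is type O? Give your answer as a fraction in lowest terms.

Mira's mother's ABO genotype from AO × AB: 1/4 AA, 1/4 AB, 1/4 AO, 1/4 BO.
Crossing each possibility with the father OO and summing P(type O): 1/4·0 + 1/4·0 + 1/4·1/2 + 1/4·1/2 = 1/4.

1/4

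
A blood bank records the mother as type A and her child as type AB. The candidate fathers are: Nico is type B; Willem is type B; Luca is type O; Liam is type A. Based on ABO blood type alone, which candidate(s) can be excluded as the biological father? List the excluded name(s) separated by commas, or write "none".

Luca, Liam

A candidate is excluded only if no genotype consistent with his phenotype could produce a type AB child with a type A mother.
Luca (type O): no genotype consistent with that phenotype can produce a type-AB child with a type-A mother.
Liam (type A): no genotype consistent with that phenotype can produce a type-AB child with a type-A mother.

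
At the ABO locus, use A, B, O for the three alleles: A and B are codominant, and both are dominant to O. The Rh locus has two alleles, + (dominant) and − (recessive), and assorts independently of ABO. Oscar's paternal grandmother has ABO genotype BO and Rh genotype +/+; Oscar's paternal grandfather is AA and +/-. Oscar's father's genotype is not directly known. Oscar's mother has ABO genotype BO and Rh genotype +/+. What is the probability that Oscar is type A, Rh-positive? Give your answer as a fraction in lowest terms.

Oscar's father's ABO genotype from BO × AA: 1/2 AB, 1/2 AO.
Crossing each possibility with the mother BO and summing P(type A): 1/2·1/4 + 1/2·1/4 = 1/4.
Similarly for Rh via the father's Rh distribution: P(Rh+) = 1.
Independent loci: 1/4 × 1 = 1/4.

1/4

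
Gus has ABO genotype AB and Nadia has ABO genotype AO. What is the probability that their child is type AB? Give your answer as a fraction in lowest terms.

ABO cross AB × AO → offspring phenotypes: 1/2 A, 1/4 B, 1/4 AB.
So P(type AB) = 1/4.

1/4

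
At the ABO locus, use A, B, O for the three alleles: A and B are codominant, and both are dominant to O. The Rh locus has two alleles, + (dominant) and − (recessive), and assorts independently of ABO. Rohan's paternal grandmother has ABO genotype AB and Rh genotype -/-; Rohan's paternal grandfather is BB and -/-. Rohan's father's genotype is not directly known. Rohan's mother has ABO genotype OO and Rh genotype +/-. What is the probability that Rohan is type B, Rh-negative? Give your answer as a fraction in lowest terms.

Rohan's father's ABO genotype from AB × BB: 1/2 AB, 1/2 BB.
Crossing each possibility with the mother OO and summing P(type B): 1/2·1/2 + 1/2·1 = 3/4.
Similarly for Rh via the father's Rh distribution: P(Rh-) = 1/2.
Independent loci: 3/4 × 1/2 = 3/8.

3/8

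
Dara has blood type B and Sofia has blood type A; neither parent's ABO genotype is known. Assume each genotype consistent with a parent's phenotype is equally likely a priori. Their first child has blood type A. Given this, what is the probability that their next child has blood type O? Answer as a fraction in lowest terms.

Possible genotypes: Dara ∈ {I^B I^B, I^B i}; Sofia ∈ {I^A I^A, I^A i}.
Weight each parental genotype pair by prior × P(type-A child):
  I^B i × I^A I^A: posterior weight 2/3; P(next child type O) = 0.
  I^B i × I^A i: posterior weight 1/3; P(next child type O) = 1/4.
Weighted sum = 1/12.

1/12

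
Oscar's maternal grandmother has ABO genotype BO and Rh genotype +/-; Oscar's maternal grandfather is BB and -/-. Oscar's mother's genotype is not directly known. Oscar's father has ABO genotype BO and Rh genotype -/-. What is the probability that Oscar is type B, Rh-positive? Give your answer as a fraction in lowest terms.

Oscar's mother's ABO genotype from BO × BB: 1/2 BB, 1/2 BO.
Crossing each possibility with the father BO and summing P(type B): 1/2·1 + 1/2·3/4 = 7/8.
Similarly for Rh via the mother's Rh distribution: P(Rh+) = 1/4.
Independent loci: 7/8 × 1/4 = 7/32.

7/32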